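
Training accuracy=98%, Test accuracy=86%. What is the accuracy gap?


Gap = train_accuracy - test_accuracy
= 98 - 86
= 12%
This gap suggests the model is overfitting.

12


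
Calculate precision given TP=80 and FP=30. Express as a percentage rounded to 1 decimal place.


Precision = TP / (TP + FP) * 100
= 80 / (80 + 30)
= 80 / 110
= 0.7273
= 72.7%

72.7


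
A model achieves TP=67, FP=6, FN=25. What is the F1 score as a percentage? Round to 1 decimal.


Precision = TP / (TP + FP) = 67 / 73 = 0.9178
Recall = TP / (TP + FN) = 67 / 92 = 0.7283
F1 = 2 * P * R / (P + R)
= 2 * 0.9178 * 0.7283 / (0.9178 + 0.7283)
= 1.3368 / 1.6461
= 0.8121
As percentage: 81.2%

81.2


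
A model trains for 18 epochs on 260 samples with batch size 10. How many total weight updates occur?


Iterations per epoch = 260 / 10 = 26
Total updates = iterations_per_epoch * epochs
= 26 * 18
= 468

468


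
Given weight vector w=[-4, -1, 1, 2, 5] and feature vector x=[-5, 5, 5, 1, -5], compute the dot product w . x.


Element-wise products:
-4 * -5 = 20
-1 * 5 = -5
1 * 5 = 5
2 * 1 = 2
5 * -5 = -25
Sum = 20 + -5 + 5 + 2 + -25
= -3

-3


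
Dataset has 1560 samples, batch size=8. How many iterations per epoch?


Iterations per epoch = dataset_size / batch_size
= 1560 / 8
= 195

195


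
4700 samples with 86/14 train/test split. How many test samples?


Train samples = 4700 * 86% = 4042
Test samples = 4700 - 4042
= 658

658


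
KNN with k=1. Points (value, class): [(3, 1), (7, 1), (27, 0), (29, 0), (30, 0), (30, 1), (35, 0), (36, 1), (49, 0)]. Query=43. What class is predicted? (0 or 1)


Distances from query 43:
Point 49 (class 0): distance = 6
K=1 nearest neighbors: classes = [0]
Votes for class 1: 0 / 1
Majority vote => class 0

0


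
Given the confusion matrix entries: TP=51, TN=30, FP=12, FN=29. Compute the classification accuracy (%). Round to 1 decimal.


Accuracy = (TP + TN) / (TP + TN + FP + FN) * 100
= (51 + 30) / (51 + 30 + 12 + 29)
= 81 / 122
= 0.6639
= 66.4%

66.4


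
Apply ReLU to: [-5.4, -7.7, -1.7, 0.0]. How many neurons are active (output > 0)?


ReLU(x) = max(0, x) for each element:
ReLU(-5.4) = 0
ReLU(-7.7) = 0
ReLU(-1.7) = 0
ReLU(0.0) = 0
Active neurons (>0): 0

0


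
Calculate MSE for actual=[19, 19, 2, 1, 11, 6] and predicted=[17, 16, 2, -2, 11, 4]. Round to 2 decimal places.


Differences: [2, 3, 0, 3, 0, 2]
Squared errors: [4, 9, 0, 9, 0, 4]
Sum of squared errors = 26
MSE = 26 / 6 = 4.33

4.33


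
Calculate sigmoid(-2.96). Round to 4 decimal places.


sigmoid(z) = 1 / (1 + exp(-z))
exp(-(-2.96)) = exp(2.96) = 19.298
1 + 19.298 = 20.298
1 / 20.298 = 0.0493

0.0493


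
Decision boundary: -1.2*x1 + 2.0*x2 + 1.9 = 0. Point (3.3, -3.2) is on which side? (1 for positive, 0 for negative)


Compute -1.2 * 3.3 + 2.0 * -3.2 + 1.9
= -3.96 + -6.4 + 1.9
= -8.46
Since -8.46 < 0, the point is on the negative side.

0


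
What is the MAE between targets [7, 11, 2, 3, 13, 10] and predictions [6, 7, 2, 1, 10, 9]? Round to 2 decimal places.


Absolute errors: [1, 4, 0, 2, 3, 1]
Sum of absolute errors = 11
MAE = 11 / 6 = 1.83

1.83


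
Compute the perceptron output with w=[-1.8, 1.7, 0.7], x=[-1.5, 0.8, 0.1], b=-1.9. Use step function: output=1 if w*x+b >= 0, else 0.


z = w . x + b
= -1.8*-1.5 + 1.7*0.8 + 0.7*0.1 + -1.9
= 2.7 + 1.36 + 0.07 + -1.9
= 4.13 + -1.9
= 2.23
Since z = 2.23 >= 0, output = 1

1


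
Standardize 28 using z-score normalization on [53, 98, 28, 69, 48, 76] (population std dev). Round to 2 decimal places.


Mean = (53 + 98 + 28 + 69 + 48 + 76) / 6 = 62.0
Variance = sum((x_i - mean)^2) / n = 495.6667
Std = sqrt(495.6667) = 22.2636
Z = (x - mean) / std
= (28 - 62.0) / 22.2636
= -34.0 / 22.2636
= -1.53

-1.53


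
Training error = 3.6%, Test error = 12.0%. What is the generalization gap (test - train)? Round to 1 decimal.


Generalization gap = test_error - train_error
= 12.0 - 3.6
= 8.4%
A moderate gap.

8.4


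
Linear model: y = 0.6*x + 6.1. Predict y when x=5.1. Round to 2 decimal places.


y = 0.6 * 5.1 + (6.1)
= 3.06 + (6.1)
= 9.16

9.16


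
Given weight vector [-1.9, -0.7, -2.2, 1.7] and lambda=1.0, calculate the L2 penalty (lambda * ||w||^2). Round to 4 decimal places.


Squaring each weight:
(-1.9)^2 = 3.61
(-0.7)^2 = 0.49
(-2.2)^2 = 4.84
1.7^2 = 2.89
Sum of squares = 11.83
Penalty = 1.0 * 11.83 = 11.8300

11.8300


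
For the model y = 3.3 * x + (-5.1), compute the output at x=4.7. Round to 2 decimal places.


y = 3.3 * 4.7 + (-5.1)
= 15.51 + (-5.1)
= 10.41

10.41


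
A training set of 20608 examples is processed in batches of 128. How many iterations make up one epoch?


Iterations per epoch = dataset_size / batch_size
= 20608 / 128
= 161

161


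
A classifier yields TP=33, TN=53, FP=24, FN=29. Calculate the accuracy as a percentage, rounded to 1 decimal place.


Accuracy = (TP + TN) / (TP + TN + FP + FN) * 100
= (33 + 53) / (33 + 53 + 24 + 29)
= 86 / 139
= 0.6187
= 61.9%

61.9


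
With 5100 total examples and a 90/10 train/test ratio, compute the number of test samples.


Train samples = 5100 * 90% = 4590
Test samples = 5100 - 4590
= 510

510


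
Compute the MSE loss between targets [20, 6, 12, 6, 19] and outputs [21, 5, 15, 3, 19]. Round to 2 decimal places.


Differences: [-1, 1, -3, 3, 0]
Squared errors: [1, 1, 9, 9, 0]
Sum of squared errors = 20
MSE = 20 / 5 = 4.00

4.00


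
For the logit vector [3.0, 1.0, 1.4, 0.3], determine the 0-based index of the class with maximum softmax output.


Softmax is a monotonic transformation, so it preserves the argmax.
We need to find the index of the maximum logit.
Index 0: 3.0
Index 1: 1.0
Index 2: 1.4
Index 3: 0.3
Maximum logit = 3.0 at index 0

0


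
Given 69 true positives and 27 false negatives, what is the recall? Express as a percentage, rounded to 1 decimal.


Recall = TP / (TP + FN) * 100
= 69 / (69 + 27)
= 69 / 96
= 0.7188
= 71.9%

71.9


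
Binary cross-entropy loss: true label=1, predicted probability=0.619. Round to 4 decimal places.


For y=1: Loss = -log(p)
= -log(0.619)
= -(-0.4797)
= 0.4797

0.4797


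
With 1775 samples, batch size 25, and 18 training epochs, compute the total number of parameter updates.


Iterations per epoch = 1775 / 25 = 71
Total updates = iterations_per_epoch * epochs
= 71 * 18
= 1278

1278


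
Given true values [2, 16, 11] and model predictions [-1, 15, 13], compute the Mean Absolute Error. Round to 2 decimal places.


Absolute errors: [3, 1, 2]
Sum of absolute errors = 6
MAE = 6 / 3 = 2.00

2.00


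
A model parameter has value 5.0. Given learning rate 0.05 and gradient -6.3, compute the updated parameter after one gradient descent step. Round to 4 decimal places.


w_new = w_old - lr * gradient
= 5.0 - 0.05 * -6.3
= 5.0 - (-0.315)
= 5.3150

5.3150


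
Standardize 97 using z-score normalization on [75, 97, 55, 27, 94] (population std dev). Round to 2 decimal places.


Mean = (75 + 97 + 55 + 27 + 94) / 5 = 69.6
Variance = sum((x_i - mean)^2) / n = 680.64
Std = sqrt(680.64) = 26.0891
Z = (x - mean) / std
= (97 - 69.6) / 26.0891
= 27.4 / 26.0891
= 1.05

1.05


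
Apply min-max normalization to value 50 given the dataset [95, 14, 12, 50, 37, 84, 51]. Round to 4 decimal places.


Min = 12, Max = 95
Range = 95 - 12 = 83
Scaled = (x - min) / (max - min)
= (50 - 12) / 83
= 38 / 83
= 0.4578

0.4578


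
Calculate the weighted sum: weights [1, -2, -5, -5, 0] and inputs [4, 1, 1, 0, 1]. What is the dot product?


Element-wise products:
1 * 4 = 4
-2 * 1 = -2
-5 * 1 = -5
-5 * 0 = 0
0 * 1 = 0
Sum = 4 + -2 + -5 + 0 + 0
= -3

-3


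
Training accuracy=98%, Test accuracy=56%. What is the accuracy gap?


Gap = train_accuracy - test_accuracy
= 98 - 56
= 42%
This large gap strongly indicates overfitting.

42


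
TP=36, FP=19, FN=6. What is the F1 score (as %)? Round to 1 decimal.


Precision = TP / (TP + FP) = 36 / 55 = 0.6545
Recall = TP / (TP + FN) = 36 / 42 = 0.8571
F1 = 2 * P * R / (P + R)
= 2 * 0.6545 * 0.8571 / (0.6545 + 0.8571)
= 1.1221 / 1.5117
= 0.7423
As percentage: 74.2%

74.2


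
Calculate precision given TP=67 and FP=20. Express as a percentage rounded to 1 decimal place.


Precision = TP / (TP + FP) * 100
= 67 / (67 + 20)
= 67 / 87
= 0.7701
= 77.0%

77.0


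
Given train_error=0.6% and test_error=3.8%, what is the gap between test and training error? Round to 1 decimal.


Generalization gap = test_error - train_error
= 3.8 - 0.6
= 3.2%
A moderate gap.

3.2


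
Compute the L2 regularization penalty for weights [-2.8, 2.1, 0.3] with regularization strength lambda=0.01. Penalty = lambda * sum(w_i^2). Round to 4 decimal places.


Squaring each weight:
(-2.8)^2 = 7.84
2.1^2 = 4.41
0.3^2 = 0.09
Sum of squares = 12.34
Penalty = 0.01 * 12.34 = 0.1234

0.1234


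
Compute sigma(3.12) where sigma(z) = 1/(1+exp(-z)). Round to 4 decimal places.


sigmoid(z) = 1 / (1 + exp(-z))
exp(-(3.12)) = exp(-3.12) = 0.0442
1 + 0.0442 = 1.0442
1 / 1.0442 = 0.9577

0.9577


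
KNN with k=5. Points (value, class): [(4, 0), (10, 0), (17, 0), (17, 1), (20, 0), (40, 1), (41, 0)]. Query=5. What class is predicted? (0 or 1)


Distances from query 5:
Point 4 (class 0): distance = 1
Point 10 (class 0): distance = 5
Point 17 (class 0): distance = 12
Point 17 (class 1): distance = 12
Point 20 (class 0): distance = 15
K=5 nearest neighbors: classes = [0, 0, 0, 1, 0]
Votes for class 1: 1 / 5
Majority vote => class 0

0


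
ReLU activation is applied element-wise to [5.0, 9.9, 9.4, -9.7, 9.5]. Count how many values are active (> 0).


ReLU(x) = max(0, x) for each element:
ReLU(5.0) = 5.0
ReLU(9.9) = 9.9
ReLU(9.4) = 9.4
ReLU(-9.7) = 0
ReLU(9.5) = 9.5
Active neurons (>0): 4

4


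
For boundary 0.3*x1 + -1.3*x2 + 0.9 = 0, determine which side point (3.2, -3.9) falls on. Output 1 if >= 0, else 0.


Compute 0.3 * 3.2 + -1.3 * -3.9 + 0.9
= 0.96 + 5.07 + 0.9
= 6.93
Since 6.93 >= 0, the point is on the positive side.

1


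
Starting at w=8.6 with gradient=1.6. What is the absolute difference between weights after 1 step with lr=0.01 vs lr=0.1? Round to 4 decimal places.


With lr=0.01: w_new = 8.6 - 0.01 * 1.6 = 8.584
With lr=0.1: w_new = 8.6 - 0.1 * 1.6 = 8.44
Absolute difference = |8.584 - 8.44|
= 0.1440

0.1440


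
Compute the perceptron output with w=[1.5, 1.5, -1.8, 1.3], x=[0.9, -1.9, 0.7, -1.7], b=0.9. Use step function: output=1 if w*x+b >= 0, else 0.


z = w . x + b
= 1.5*0.9 + 1.5*-1.9 + -1.8*0.7 + 1.3*-1.7 + 0.9
= 1.35 + -2.85 + -1.26 + -2.21 + 0.9
= -4.97 + 0.9
= -4.07
Since z = -4.07 < 0, output = 0

0


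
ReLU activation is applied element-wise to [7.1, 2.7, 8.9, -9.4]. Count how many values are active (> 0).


ReLU(x) = max(0, x) for each element:
ReLU(7.1) = 7.1
ReLU(2.7) = 2.7
ReLU(8.9) = 8.9
ReLU(-9.4) = 0
Active neurons (>0): 3

3


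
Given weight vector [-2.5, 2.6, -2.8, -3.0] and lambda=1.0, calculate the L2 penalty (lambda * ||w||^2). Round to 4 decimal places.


Squaring each weight:
(-2.5)^2 = 6.25
2.6^2 = 6.76
(-2.8)^2 = 7.84
(-3.0)^2 = 9.0
Sum of squares = 29.85
Penalty = 1.0 * 29.85 = 29.8500

29.8500


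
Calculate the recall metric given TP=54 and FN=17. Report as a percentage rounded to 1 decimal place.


Recall = TP / (TP + FN) * 100
= 54 / (54 + 17)
= 54 / 71
= 0.7606
= 76.1%

76.1


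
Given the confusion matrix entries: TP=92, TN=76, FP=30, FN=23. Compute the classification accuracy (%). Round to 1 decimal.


Accuracy = (TP + TN) / (TP + TN + FP + FN) * 100
= (92 + 76) / (92 + 76 + 30 + 23)
= 168 / 221
= 0.7602
= 76.0%

76.0


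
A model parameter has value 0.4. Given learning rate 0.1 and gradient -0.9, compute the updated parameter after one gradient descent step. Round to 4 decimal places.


w_new = w_old - lr * gradient
= 0.4 - 0.1 * -0.9
= 0.4 - (-0.09)
= 0.4900

0.4900


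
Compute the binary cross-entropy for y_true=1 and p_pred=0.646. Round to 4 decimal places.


For y=1: Loss = -log(p)
= -log(0.646)
= -(-0.437)
= 0.4370

0.4370


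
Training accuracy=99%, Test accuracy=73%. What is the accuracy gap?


Gap = train_accuracy - test_accuracy
= 99 - 73
= 26%
This large gap strongly indicates overfitting.

26


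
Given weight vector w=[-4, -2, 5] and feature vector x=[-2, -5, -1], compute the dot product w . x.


Element-wise products:
-4 * -2 = 8
-2 * -5 = 10
5 * -1 = -5
Sum = 8 + 10 + -5
= 13

13


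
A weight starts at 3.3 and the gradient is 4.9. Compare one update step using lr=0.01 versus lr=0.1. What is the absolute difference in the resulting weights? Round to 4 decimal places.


With lr=0.01: w_new = 3.3 - 0.01 * 4.9 = 3.251
With lr=0.1: w_new = 3.3 - 0.1 * 4.9 = 2.81
Absolute difference = |3.251 - 2.81|
= 0.4410

0.4410


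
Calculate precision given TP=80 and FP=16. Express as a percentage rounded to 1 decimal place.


Precision = TP / (TP + FP) * 100
= 80 / (80 + 16)
= 80 / 96
= 0.8333
= 83.3%

83.3


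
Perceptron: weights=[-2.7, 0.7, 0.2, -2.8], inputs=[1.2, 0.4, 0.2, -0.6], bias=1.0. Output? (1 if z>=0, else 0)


z = w . x + b
= -2.7*1.2 + 0.7*0.4 + 0.2*0.2 + -2.8*-0.6 + 1.0
= -3.24 + 0.28 + 0.04 + 1.68 + 1.0
= -1.24 + 1.0
= -0.24
Since z = -0.24 < 0, output = 0

0


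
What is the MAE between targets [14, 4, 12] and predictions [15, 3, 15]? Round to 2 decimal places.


Absolute errors: [1, 1, 3]
Sum of absolute errors = 5
MAE = 5 / 3 = 1.67

1.67


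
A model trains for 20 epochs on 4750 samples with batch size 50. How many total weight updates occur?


Iterations per epoch = 4750 / 50 = 95
Total updates = iterations_per_epoch * epochs
= 95 * 20
= 1900

1900


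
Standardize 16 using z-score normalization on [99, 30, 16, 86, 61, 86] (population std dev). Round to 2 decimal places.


Mean = (99 + 30 + 16 + 86 + 61 + 86) / 6 = 63.0
Variance = sum((x_i - mean)^2) / n = 942.6667
Std = sqrt(942.6667) = 30.7029
Z = (x - mean) / std
= (16 - 63.0) / 30.7029
= -47.0 / 30.7029
= -1.53

-1.53


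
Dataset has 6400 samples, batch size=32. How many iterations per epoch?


Iterations per epoch = dataset_size / batch_size
= 6400 / 32
= 200

200


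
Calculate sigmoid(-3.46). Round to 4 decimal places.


sigmoid(z) = 1 / (1 + exp(-z))
exp(-(-3.46)) = exp(3.46) = 31.817
1 + 31.817 = 32.817
1 / 32.817 = 0.0305

0.0305


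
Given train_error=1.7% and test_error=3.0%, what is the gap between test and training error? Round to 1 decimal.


Generalization gap = test_error - train_error
= 3.0 - 1.7
= 1.3%
A small gap suggests good generalization.

1.3


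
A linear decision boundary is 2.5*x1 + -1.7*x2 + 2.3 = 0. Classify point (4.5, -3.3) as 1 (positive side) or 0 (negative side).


Compute 2.5 * 4.5 + -1.7 * -3.3 + 2.3
= 11.25 + 5.61 + 2.3
= 19.16
Since 19.16 >= 0, the point is on the positive side.

1


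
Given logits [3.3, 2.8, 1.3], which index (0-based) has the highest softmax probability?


Softmax is a monotonic transformation, so it preserves the argmax.
We need to find the index of the maximum logit.
Index 0: 3.3
Index 1: 2.8
Index 2: 1.3
Maximum logit = 3.3 at index 0

0


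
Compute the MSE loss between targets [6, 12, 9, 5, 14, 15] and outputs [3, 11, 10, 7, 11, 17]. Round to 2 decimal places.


Differences: [3, 1, -1, -2, 3, -2]
Squared errors: [9, 1, 1, 4, 9, 4]
Sum of squared errors = 28
MSE = 28 / 6 = 4.67

4.67


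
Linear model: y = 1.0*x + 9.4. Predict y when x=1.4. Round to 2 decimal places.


y = 1.0 * 1.4 + (9.4)
= 1.4 + (9.4)
= 10.80

10.80


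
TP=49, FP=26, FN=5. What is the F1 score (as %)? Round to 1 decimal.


Precision = TP / (TP + FP) = 49 / 75 = 0.6533
Recall = TP / (TP + FN) = 49 / 54 = 0.9074
F1 = 2 * P * R / (P + R)
= 2 * 0.6533 * 0.9074 / (0.6533 + 0.9074)
= 1.1857 / 1.5607
= 0.7597
As percentage: 76.0%

76.0


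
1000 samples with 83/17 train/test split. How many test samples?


Train samples = 1000 * 83% = 830
Test samples = 1000 - 830
= 170

170


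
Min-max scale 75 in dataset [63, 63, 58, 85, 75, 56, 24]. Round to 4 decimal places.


Min = 24, Max = 85
Range = 85 - 24 = 61
Scaled = (x - min) / (max - min)
= (75 - 24) / 61
= 51 / 61
= 0.8361

0.8361


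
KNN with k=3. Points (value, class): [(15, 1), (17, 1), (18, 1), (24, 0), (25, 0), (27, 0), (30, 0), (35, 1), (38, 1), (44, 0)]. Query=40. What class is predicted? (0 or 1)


Distances from query 40:
Point 38 (class 1): distance = 2
Point 44 (class 0): distance = 4
Point 35 (class 1): distance = 5
K=3 nearest neighbors: classes = [1, 0, 1]
Votes for class 1: 2 / 3
Majority vote => class 1

1


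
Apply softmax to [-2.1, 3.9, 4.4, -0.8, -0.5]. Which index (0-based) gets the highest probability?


Softmax is a monotonic transformation, so it preserves the argmax.
We need to find the index of the maximum logit.
Index 0: -2.1
Index 1: 3.9
Index 2: 4.4
Index 3: -0.8
Index 4: -0.5
Maximum logit = 4.4 at index 2

2


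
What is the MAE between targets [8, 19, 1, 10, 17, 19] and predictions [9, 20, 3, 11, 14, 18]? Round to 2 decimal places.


Absolute errors: [1, 1, 2, 1, 3, 1]
Sum of absolute errors = 9
MAE = 9 / 6 = 1.50

1.50


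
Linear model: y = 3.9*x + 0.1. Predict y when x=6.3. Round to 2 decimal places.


y = 3.9 * 6.3 + (0.1)
= 24.57 + (0.1)
= 24.67

24.67


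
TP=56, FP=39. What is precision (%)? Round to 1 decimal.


Precision = TP / (TP + FP) * 100
= 56 / (56 + 39)
= 56 / 95
= 0.5895
= 58.9%

58.9


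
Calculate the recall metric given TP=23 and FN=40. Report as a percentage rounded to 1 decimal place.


Recall = TP / (TP + FN) * 100
= 23 / (23 + 40)
= 23 / 63
= 0.3651
= 36.5%

36.5


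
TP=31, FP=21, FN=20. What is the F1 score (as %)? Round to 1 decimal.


Precision = TP / (TP + FP) = 31 / 52 = 0.5962
Recall = TP / (TP + FN) = 31 / 51 = 0.6078
F1 = 2 * P * R / (P + R)
= 2 * 0.5962 * 0.6078 / (0.5962 + 0.6078)
= 0.7247 / 1.204
= 0.6019
As percentage: 60.2%

60.2


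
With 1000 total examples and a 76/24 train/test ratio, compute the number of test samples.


Train samples = 1000 * 76% = 760
Test samples = 1000 - 760
= 240

240


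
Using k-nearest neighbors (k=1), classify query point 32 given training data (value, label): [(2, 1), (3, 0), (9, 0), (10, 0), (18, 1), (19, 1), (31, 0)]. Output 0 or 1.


Distances from query 32:
Point 31 (class 0): distance = 1
K=1 nearest neighbors: classes = [0]
Votes for class 1: 0 / 1
Majority vote => class 0

0


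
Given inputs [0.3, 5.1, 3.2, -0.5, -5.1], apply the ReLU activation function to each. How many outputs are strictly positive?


ReLU(x) = max(0, x) for each element:
ReLU(0.3) = 0.3
ReLU(5.1) = 5.1
ReLU(3.2) = 3.2
ReLU(-0.5) = 0
ReLU(-5.1) = 0
Active neurons (>0): 3

3


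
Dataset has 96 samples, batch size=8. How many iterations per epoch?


Iterations per epoch = dataset_size / batch_size
= 96 / 8
= 12

12


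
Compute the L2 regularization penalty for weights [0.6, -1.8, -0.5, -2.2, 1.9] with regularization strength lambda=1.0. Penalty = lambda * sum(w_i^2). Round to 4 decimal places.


Squaring each weight:
0.6^2 = 0.36
(-1.8)^2 = 3.24
(-0.5)^2 = 0.25
(-2.2)^2 = 4.84
1.9^2 = 3.61
Sum of squares = 12.3
Penalty = 1.0 * 12.3 = 12.3000

12.3000


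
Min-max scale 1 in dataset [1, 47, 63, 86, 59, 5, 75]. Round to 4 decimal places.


Min = 1, Max = 86
Range = 86 - 1 = 85
Scaled = (x - min) / (max - min)
= (1 - 1) / 85
= 0 / 85
= 0.0000

0.0000


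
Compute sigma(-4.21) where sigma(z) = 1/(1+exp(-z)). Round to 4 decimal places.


sigmoid(z) = 1 / (1 + exp(-z))
exp(-(-4.21)) = exp(4.21) = 67.3565
1 + 67.3565 = 68.3565
1 / 68.3565 = 0.0146

0.0146


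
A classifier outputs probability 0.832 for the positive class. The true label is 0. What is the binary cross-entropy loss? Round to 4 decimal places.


For y=0: Loss = -log(1-p)
= -log(1 - 0.832)
= -log(0.168)
= -(-1.7838)
= 1.7838

1.7838


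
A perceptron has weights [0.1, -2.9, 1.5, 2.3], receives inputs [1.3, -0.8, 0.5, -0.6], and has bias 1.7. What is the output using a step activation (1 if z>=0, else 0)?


z = w . x + b
= 0.1*1.3 + -2.9*-0.8 + 1.5*0.5 + 2.3*-0.6 + 1.7
= 0.13 + 2.32 + 0.75 + -1.38 + 1.7
= 1.82 + 1.7
= 3.52
Since z = 3.52 >= 0, output = 1

1


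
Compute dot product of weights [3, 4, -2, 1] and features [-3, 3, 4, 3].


Element-wise products:
3 * -3 = -9
4 * 3 = 12
-2 * 4 = -8
1 * 3 = 3
Sum = -9 + 12 + -8 + 3
= -2

-2


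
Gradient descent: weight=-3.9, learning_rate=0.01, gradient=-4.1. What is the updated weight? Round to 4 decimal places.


w_new = w_old - lr * gradient
= -3.9 - 0.01 * -4.1
= -3.9 - (-0.041)
= -3.8590

-3.8590


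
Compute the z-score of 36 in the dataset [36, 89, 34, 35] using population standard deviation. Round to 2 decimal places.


Mean = (36 + 89 + 34 + 35) / 4 = 48.5
Variance = sum((x_i - mean)^2) / n = 547.25
Std = sqrt(547.25) = 23.3934
Z = (x - mean) / std
= (36 - 48.5) / 23.3934
= -12.5 / 23.3934
= -0.53

-0.53


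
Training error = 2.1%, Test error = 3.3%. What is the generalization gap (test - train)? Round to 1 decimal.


Generalization gap = test_error - train_error
= 3.3 - 2.1
= 1.2%
A small gap suggests good generalization.

1.2


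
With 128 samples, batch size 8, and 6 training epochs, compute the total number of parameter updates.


Iterations per epoch = 128 / 8 = 16
Total updates = iterations_per_epoch * epochs
= 16 * 6
= 96

96


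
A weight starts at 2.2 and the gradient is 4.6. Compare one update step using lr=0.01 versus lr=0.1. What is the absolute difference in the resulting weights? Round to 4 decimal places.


With lr=0.01: w_new = 2.2 - 0.01 * 4.6 = 2.154
With lr=0.1: w_new = 2.2 - 0.1 * 4.6 = 1.74
Absolute difference = |2.154 - 1.74|
= 0.4140

0.4140


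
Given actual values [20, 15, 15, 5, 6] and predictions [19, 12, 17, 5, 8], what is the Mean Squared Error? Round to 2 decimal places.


Differences: [1, 3, -2, 0, -2]
Squared errors: [1, 9, 4, 0, 4]
Sum of squared errors = 18
MSE = 18 / 5 = 3.60

3.60


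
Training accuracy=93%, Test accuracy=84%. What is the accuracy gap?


Gap = train_accuracy - test_accuracy
= 93 - 84
= 9%
This moderate gap may indicate mild overfitting.

9


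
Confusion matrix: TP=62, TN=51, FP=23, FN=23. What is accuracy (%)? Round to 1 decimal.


Accuracy = (TP + TN) / (TP + TN + FP + FN) * 100
= (62 + 51) / (62 + 51 + 23 + 23)
= 113 / 159
= 0.7107
= 71.1%

71.1


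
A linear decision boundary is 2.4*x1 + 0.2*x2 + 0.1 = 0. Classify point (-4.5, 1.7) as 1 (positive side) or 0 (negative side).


Compute 2.4 * -4.5 + 0.2 * 1.7 + 0.1
= -10.8 + 0.34 + 0.1
= -10.36
Since -10.36 < 0, the point is on the negative side.

0


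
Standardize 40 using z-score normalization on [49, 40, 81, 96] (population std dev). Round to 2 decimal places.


Mean = (49 + 40 + 81 + 96) / 4 = 66.5
Variance = sum((x_i - mean)^2) / n = 522.25
Std = sqrt(522.25) = 22.8528
Z = (x - mean) / std
= (40 - 66.5) / 22.8528
= -26.5 / 22.8528
= -1.16

-1.16


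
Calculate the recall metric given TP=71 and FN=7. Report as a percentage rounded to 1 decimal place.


Recall = TP / (TP + FN) * 100
= 71 / (71 + 7)
= 71 / 78
= 0.9103
= 91.0%

91.0


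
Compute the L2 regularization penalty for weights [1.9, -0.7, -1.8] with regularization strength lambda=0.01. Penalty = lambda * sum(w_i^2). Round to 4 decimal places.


Squaring each weight:
1.9^2 = 3.61
(-0.7)^2 = 0.49
(-1.8)^2 = 3.24
Sum of squares = 7.34
Penalty = 0.01 * 7.34 = 0.0734

0.0734


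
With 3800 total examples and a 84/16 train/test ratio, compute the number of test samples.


Train samples = 3800 * 84% = 3192
Test samples = 3800 - 3192
= 608

608


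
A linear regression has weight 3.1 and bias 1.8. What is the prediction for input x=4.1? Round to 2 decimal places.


y = 3.1 * 4.1 + (1.8)
= 12.71 + (1.8)
= 14.51

14.51


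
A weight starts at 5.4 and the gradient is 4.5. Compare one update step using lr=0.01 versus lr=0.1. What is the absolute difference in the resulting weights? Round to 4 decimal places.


With lr=0.01: w_new = 5.4 - 0.01 * 4.5 = 5.355
With lr=0.1: w_new = 5.4 - 0.1 * 4.5 = 4.95
Absolute difference = |5.355 - 4.95|
= 0.4050

0.4050


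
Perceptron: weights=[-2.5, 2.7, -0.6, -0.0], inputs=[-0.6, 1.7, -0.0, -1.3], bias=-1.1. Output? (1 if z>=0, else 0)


z = w . x + b
= -2.5*-0.6 + 2.7*1.7 + -0.6*-0.0 + -0.0*-1.3 + -1.1
= 1.5 + 4.59 + 0.0 + 0.0 + -1.1
= 6.09 + -1.1
= 4.99
Since z = 4.99 >= 0, output = 1

1


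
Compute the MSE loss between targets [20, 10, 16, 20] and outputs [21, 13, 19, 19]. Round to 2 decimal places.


Differences: [-1, -3, -3, 1]
Squared errors: [1, 9, 9, 1]
Sum of squared errors = 20
MSE = 20 / 4 = 5.00

5.00


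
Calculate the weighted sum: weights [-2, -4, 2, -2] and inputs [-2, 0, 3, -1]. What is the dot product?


Element-wise products:
-2 * -2 = 4
-4 * 0 = 0
2 * 3 = 6
-2 * -1 = 2
Sum = 4 + 0 + 6 + 2
= 12

12


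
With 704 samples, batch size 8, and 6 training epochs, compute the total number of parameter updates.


Iterations per epoch = 704 / 8 = 88
Total updates = iterations_per_epoch * epochs
= 88 * 6
= 528

528


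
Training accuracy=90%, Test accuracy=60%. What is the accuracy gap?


Gap = train_accuracy - test_accuracy
= 90 - 60
= 30%
This large gap strongly indicates overfitting.

30


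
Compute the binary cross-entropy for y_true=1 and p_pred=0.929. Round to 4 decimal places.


For y=1: Loss = -log(p)
= -log(0.929)
= -(-0.0736)
= 0.0736

0.0736


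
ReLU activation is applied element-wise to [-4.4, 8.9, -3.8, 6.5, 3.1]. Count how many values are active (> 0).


ReLU(x) = max(0, x) for each element:
ReLU(-4.4) = 0
ReLU(8.9) = 8.9
ReLU(-3.8) = 0
ReLU(6.5) = 6.5
ReLU(3.1) = 3.1
Active neurons (>0): 3

3


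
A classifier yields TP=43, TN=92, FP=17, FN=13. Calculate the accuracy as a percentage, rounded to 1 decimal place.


Accuracy = (TP + TN) / (TP + TN + FP + FN) * 100
= (43 + 92) / (43 + 92 + 17 + 13)
= 135 / 165
= 0.8182
= 81.8%

81.8


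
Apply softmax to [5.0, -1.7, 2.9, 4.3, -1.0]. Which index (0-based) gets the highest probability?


Softmax is a monotonic transformation, so it preserves the argmax.
We need to find the index of the maximum logit.
Index 0: 5.0
Index 1: -1.7
Index 2: 2.9
Index 3: 4.3
Index 4: -1.0
Maximum logit = 5.0 at index 0

0


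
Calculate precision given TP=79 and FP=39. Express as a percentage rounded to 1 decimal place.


Precision = TP / (TP + FP) * 100
= 79 / (79 + 39)
= 79 / 118
= 0.6695
= 66.9%

66.9


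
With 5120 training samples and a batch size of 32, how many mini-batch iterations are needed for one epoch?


Iterations per epoch = dataset_size / batch_size
= 5120 / 32
= 160

160


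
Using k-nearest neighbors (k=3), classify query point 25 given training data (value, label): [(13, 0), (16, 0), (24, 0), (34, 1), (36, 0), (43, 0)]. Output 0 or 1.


Distances from query 25:
Point 24 (class 0): distance = 1
Point 16 (class 0): distance = 9
Point 34 (class 1): distance = 9
K=3 nearest neighbors: classes = [0, 0, 1]
Votes for class 1: 1 / 3
Majority vote => class 0

0


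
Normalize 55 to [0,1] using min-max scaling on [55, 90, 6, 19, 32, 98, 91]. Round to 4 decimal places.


Min = 6, Max = 98
Range = 98 - 6 = 92
Scaled = (x - min) / (max - min)
= (55 - 6) / 92
= 49 / 92
= 0.5326

0.5326


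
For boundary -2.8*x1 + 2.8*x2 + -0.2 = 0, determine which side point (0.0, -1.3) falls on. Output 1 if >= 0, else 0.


Compute -2.8 * 0.0 + 2.8 * -1.3 + -0.2
= -0.0 + -3.64 + -0.2
= -3.84
Since -3.84 < 0, the point is on the negative side.

0


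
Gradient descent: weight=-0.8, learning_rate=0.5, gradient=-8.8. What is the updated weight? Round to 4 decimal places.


w_new = w_old - lr * gradient
= -0.8 - 0.5 * -8.8
= -0.8 - (-4.4)
= 3.6000

3.6000


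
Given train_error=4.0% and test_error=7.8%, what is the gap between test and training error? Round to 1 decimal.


Generalization gap = test_error - train_error
= 7.8 - 4.0
= 3.8%
A moderate gap.

3.8


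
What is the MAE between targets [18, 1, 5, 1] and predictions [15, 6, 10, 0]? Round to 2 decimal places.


Absolute errors: [3, 5, 5, 1]
Sum of absolute errors = 14
MAE = 14 / 4 = 3.50

3.50


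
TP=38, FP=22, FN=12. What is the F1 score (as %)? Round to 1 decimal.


Precision = TP / (TP + FP) = 38 / 60 = 0.6333
Recall = TP / (TP + FN) = 38 / 50 = 0.76
F1 = 2 * P * R / (P + R)
= 2 * 0.6333 * 0.76 / (0.6333 + 0.76)
= 0.9627 / 1.3933
= 0.6909
As percentage: 69.1%

69.1


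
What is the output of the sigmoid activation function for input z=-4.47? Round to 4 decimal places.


sigmoid(z) = 1 / (1 + exp(-z))
exp(-(-4.47)) = exp(4.47) = 87.3567
1 + 87.3567 = 88.3567
1 / 88.3567 = 0.0113

0.0113


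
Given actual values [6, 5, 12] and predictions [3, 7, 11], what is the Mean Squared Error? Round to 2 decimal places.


Differences: [3, -2, 1]
Squared errors: [9, 4, 1]
Sum of squared errors = 14
MSE = 14 / 3 = 4.67

4.67


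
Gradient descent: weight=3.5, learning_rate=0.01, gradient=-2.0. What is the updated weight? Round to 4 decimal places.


w_new = w_old - lr * gradient
= 3.5 - 0.01 * -2.0
= 3.5 - (-0.02)
= 3.5200

3.5200


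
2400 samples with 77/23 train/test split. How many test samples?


Train samples = 2400 * 77% = 1848
Test samples = 2400 - 1848
= 552

552


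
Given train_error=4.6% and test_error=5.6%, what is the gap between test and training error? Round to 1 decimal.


Generalization gap = test_error - train_error
= 5.6 - 4.6
= 1.0%
A small gap suggests good generalization.

1.0


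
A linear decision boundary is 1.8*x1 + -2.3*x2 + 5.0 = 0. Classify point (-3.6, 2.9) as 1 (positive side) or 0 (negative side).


Compute 1.8 * -3.6 + -2.3 * 2.9 + 5.0
= -6.48 + -6.67 + 5.0
= -8.15
Since -8.15 < 0, the point is on the negative side.

0


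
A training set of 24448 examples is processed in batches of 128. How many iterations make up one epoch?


Iterations per epoch = dataset_size / batch_size
= 24448 / 128
= 191

191


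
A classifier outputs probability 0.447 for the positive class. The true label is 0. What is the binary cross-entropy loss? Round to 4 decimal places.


For y=0: Loss = -log(1-p)
= -log(1 - 0.447)
= -log(0.553)
= -(-0.5924)
= 0.5924

0.5924


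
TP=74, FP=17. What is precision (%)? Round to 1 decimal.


Precision = TP / (TP + FP) * 100
= 74 / (74 + 17)
= 74 / 91
= 0.8132
= 81.3%

81.3


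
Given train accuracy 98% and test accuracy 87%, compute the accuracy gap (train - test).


Gap = train_accuracy - test_accuracy
= 98 - 87
= 11%
This gap suggests the model is overfitting.

11


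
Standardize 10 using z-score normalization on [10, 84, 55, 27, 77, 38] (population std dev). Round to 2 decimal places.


Mean = (10 + 84 + 55 + 27 + 77 + 38) / 6 = 48.5
Variance = sum((x_i - mean)^2) / n = 694.9167
Std = sqrt(694.9167) = 26.3613
Z = (x - mean) / std
= (10 - 48.5) / 26.3613
= -38.5 / 26.3613
= -1.46

-1.46


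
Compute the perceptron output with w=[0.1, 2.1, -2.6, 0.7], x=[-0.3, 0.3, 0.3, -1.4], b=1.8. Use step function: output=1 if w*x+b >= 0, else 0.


z = w . x + b
= 0.1*-0.3 + 2.1*0.3 + -2.6*0.3 + 0.7*-1.4 + 1.8
= -0.03 + 0.63 + -0.78 + -0.98 + 1.8
= -1.16 + 1.8
= 0.64
Since z = 0.64 >= 0, output = 1

1


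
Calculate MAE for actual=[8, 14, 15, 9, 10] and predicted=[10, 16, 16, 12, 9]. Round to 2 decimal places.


Absolute errors: [2, 2, 1, 3, 1]
Sum of absolute errors = 9
MAE = 9 / 5 = 1.80

1.80


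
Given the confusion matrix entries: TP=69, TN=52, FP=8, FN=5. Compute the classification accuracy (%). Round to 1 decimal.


Accuracy = (TP + TN) / (TP + TN + FP + FN) * 100
= (69 + 52) / (69 + 52 + 8 + 5)
= 121 / 134
= 0.903
= 90.3%

90.3


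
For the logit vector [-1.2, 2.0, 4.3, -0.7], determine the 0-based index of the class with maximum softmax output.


Softmax is a monotonic transformation, so it preserves the argmax.
We need to find the index of the maximum logit.
Index 0: -1.2
Index 1: 2.0
Index 2: 4.3
Index 3: -0.7
Maximum logit = 4.3 at index 2

2


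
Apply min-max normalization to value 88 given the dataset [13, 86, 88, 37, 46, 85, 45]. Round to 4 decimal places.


Min = 13, Max = 88
Range = 88 - 13 = 75
Scaled = (x - min) / (max - min)
= (88 - 13) / 75
= 75 / 75
= 1.0000

1.0000


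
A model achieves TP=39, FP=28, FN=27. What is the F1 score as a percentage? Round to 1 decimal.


Precision = TP / (TP + FP) = 39 / 67 = 0.5821
Recall = TP / (TP + FN) = 39 / 66 = 0.5909
F1 = 2 * P * R / (P + R)
= 2 * 0.5821 * 0.5909 / (0.5821 + 0.5909)
= 0.6879 / 1.173
= 0.5865
As percentage: 58.6%

58.6


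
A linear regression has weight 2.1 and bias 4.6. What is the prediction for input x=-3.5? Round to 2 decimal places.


y = 2.1 * -3.5 + (4.6)
= -7.35 + (4.6)
= -2.75

-2.75


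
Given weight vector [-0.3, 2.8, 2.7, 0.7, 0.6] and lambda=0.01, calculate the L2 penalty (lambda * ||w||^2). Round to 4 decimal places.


Squaring each weight:
(-0.3)^2 = 0.09
2.8^2 = 7.84
2.7^2 = 7.29
0.7^2 = 0.49
0.6^2 = 0.36
Sum of squares = 16.07
Penalty = 0.01 * 16.07 = 0.1607

0.1607


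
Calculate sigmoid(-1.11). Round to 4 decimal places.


sigmoid(z) = 1 / (1 + exp(-z))
exp(-(-1.11)) = exp(1.11) = 3.0344
1 + 3.0344 = 4.0344
1 / 4.0344 = 0.2479

0.2479


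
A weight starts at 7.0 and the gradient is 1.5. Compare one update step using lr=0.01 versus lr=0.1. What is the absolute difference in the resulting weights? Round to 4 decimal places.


With lr=0.01: w_new = 7.0 - 0.01 * 1.5 = 6.985
With lr=0.1: w_new = 7.0 - 0.1 * 1.5 = 6.85
Absolute difference = |6.985 - 6.85|
= 0.1350

0.1350


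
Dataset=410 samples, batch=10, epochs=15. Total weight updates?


Iterations per epoch = 410 / 10 = 41
Total updates = iterations_per_epoch * epochs
= 41 * 15
= 615

615


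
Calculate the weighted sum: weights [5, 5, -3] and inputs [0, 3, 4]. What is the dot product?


Element-wise products:
5 * 0 = 0
5 * 3 = 15
-3 * 4 = -12
Sum = 0 + 15 + -12
= 3

3


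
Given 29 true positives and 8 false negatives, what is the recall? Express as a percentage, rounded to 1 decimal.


Recall = TP / (TP + FN) * 100
= 29 / (29 + 8)
= 29 / 37
= 0.7838
= 78.4%

78.4


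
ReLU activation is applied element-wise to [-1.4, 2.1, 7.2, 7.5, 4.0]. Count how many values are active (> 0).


ReLU(x) = max(0, x) for each element:
ReLU(-1.4) = 0
ReLU(2.1) = 2.1
ReLU(7.2) = 7.2
ReLU(7.5) = 7.5
ReLU(4.0) = 4.0
Active neurons (>0): 4

4


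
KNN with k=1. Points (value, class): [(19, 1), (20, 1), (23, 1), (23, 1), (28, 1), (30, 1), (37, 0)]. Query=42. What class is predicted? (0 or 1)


Distances from query 42:
Point 37 (class 0): distance = 5
K=1 nearest neighbors: classes = [0]
Votes for class 1: 0 / 1
Majority vote => class 0

0


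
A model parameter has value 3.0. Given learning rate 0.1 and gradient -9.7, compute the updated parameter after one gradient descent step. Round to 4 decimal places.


w_new = w_old - lr * gradient
= 3.0 - 0.1 * -9.7
= 3.0 - (-0.97)
= 3.9700

3.9700


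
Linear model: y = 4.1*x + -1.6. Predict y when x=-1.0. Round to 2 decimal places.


y = 4.1 * -1.0 + (-1.6)
= -4.1 + (-1.6)
= -5.70

-5.70


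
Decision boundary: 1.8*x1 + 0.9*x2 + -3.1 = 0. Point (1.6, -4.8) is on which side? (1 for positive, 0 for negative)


Compute 1.8 * 1.6 + 0.9 * -4.8 + -3.1
= 2.88 + -4.32 + -3.1
= -4.54
Since -4.54 < 0, the point is on the negative side.

0


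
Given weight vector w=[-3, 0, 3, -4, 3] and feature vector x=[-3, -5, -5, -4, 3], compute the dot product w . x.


Element-wise products:
-3 * -3 = 9
0 * -5 = 0
3 * -5 = -15
-4 * -4 = 16
3 * 3 = 9
Sum = 9 + 0 + -15 + 16 + 9
= 19

19


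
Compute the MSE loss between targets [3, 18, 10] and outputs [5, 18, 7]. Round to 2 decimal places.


Differences: [-2, 0, 3]
Squared errors: [4, 0, 9]
Sum of squared errors = 13
MSE = 13 / 3 = 4.33

4.33


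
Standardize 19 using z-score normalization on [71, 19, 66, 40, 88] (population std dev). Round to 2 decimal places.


Mean = (71 + 19 + 66 + 40 + 88) / 5 = 56.8
Variance = sum((x_i - mean)^2) / n = 594.16
Std = sqrt(594.16) = 24.3754
Z = (x - mean) / std
= (19 - 56.8) / 24.3754
= -37.8 / 24.3754
= -1.55

-1.55


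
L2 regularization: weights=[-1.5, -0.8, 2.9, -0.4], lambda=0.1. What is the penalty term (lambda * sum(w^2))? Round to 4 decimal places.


Squaring each weight:
(-1.5)^2 = 2.25
(-0.8)^2 = 0.64
2.9^2 = 8.41
(-0.4)^2 = 0.16
Sum of squares = 11.46
Penalty = 0.1 * 11.46 = 1.1460

1.1460


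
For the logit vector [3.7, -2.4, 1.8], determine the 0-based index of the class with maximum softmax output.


Softmax is a monotonic transformation, so it preserves the argmax.
We need to find the index of the maximum logit.
Index 0: 3.7
Index 1: -2.4
Index 2: 1.8
Maximum logit = 3.7 at index 0

0


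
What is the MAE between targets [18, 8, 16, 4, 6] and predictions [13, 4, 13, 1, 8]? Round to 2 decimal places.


Absolute errors: [5, 4, 3, 3, 2]
Sum of absolute errors = 17
MAE = 17 / 5 = 3.40

3.40


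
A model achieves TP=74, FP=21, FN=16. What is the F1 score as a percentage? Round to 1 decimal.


Precision = TP / (TP + FP) = 74 / 95 = 0.7789
Recall = TP / (TP + FN) = 74 / 90 = 0.8222
F1 = 2 * P * R / (P + R)
= 2 * 0.7789 * 0.8222 / (0.7789 + 0.8222)
= 1.2809 / 1.6012
= 0.8
As percentage: 80.0%

80.0


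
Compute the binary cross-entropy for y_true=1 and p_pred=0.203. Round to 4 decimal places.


For y=1: Loss = -log(p)
= -log(0.203)
= -(-1.5945)
= 1.5945

1.5945


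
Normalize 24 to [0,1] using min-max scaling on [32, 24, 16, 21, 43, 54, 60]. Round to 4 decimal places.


Min = 16, Max = 60
Range = 60 - 16 = 44
Scaled = (x - min) / (max - min)
= (24 - 16) / 44
= 8 / 44
= 0.1818

0.1818


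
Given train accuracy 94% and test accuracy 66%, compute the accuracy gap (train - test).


Gap = train_accuracy - test_accuracy
= 94 - 66
= 28%
This large gap strongly indicates overfitting.

28


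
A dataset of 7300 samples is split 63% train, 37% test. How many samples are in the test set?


Train samples = 7300 * 63% = 4599
Test samples = 7300 - 4599
= 2701

2701


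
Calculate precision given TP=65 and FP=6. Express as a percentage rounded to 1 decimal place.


Precision = TP / (TP + FP) * 100
= 65 / (65 + 6)
= 65 / 71
= 0.9155
= 91.5%

91.5


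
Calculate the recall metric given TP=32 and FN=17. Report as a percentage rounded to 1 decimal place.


Recall = TP / (TP + FN) * 100
= 32 / (32 + 17)
= 32 / 49
= 0.6531
= 65.3%

65.3


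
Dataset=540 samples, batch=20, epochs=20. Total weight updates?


Iterations per epoch = 540 / 20 = 27
Total updates = iterations_per_epoch * epochs
= 27 * 20
= 540

540


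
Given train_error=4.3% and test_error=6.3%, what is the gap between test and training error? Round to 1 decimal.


Generalization gap = test_error - train_error
= 6.3 - 4.3
= 2.0%
A moderate gap.

2.0


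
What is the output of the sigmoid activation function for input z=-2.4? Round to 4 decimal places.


sigmoid(z) = 1 / (1 + exp(-z))
exp(-(-2.4)) = exp(2.4) = 11.0232
1 + 11.0232 = 12.0232
1 / 12.0232 = 0.0832

0.0832


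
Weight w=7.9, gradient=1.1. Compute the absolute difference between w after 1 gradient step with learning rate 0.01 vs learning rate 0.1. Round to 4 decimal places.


With lr=0.01: w_new = 7.9 - 0.01 * 1.1 = 7.889
With lr=0.1: w_new = 7.9 - 0.1 * 1.1 = 7.79
Absolute difference = |7.889 - 7.79|
= 0.0990

0.0990


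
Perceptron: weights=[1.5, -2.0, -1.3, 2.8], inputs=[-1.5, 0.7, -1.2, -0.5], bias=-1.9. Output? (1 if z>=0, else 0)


z = w . x + b
= 1.5*-1.5 + -2.0*0.7 + -1.3*-1.2 + 2.8*-0.5 + -1.9
= -2.25 + -1.4 + 1.56 + -1.4 + -1.9
= -3.49 + -1.9
= -5.39
Since z = -5.39 < 0, output = 0

0


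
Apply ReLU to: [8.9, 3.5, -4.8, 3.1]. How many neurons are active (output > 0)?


ReLU(x) = max(0, x) for each element:
ReLU(8.9) = 8.9
ReLU(3.5) = 3.5
ReLU(-4.8) = 0
ReLU(3.1) = 3.1
Active neurons (>0): 3

3
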